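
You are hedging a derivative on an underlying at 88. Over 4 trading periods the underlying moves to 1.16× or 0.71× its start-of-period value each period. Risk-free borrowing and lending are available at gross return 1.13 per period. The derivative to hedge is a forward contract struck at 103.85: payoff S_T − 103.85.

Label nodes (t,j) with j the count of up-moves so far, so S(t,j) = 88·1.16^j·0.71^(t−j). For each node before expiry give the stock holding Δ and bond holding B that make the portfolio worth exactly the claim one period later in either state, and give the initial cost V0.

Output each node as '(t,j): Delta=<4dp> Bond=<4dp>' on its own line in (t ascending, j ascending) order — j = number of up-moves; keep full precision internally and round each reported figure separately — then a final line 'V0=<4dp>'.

(0,0): Delta=1.0000 Bond=-63.6931
(1,0): Delta=1.0000 Bond=-71.9733
(1,1): Delta=1.0000 Bond=-71.9733
(2,0): Delta=1.0000 Bond=-81.3298
(2,1): Delta=1.0000 Bond=-81.3298
(2,2): Delta=1.0000 Bond=-81.3298
(3,0): Delta=1.0000 Bond=-91.9027
(3,1): Delta=1.0000 Bond=-91.9027
(3,2): Delta=1.0000 Bond=-91.9027
(3,3): Delta=1.0000 Bond=-91.9027
V0=24.3069

No-arbitrage ⇒ martingale measure with p* = (R−d)/(u−d) = 0.9333.
At expiry t=4: V(4,0)=-81.4877, V(4,1)=-67.3144, V(4,2)=-44.1581, V(4,3)=-6.3252, V(4,4)=55.4863
Node (3,0) S=31.4962: V=(p*·-67.3144+(1−p*)·-81.4877)/1.13=-60.4065; Δ=(-67.3144−-81.4877)/(36.5356−22.3623)=1.0000; B=V−Δ·S=-91.9027
Node (3,1) S=51.4585: V=(p*·-44.1581+(1−p*)·-67.3144)/1.13=-40.4441; Δ=(-44.1581−-67.3144)/(59.6919−36.5356)=1.0000; B=V−Δ·S=-91.9027
Node (3,2) S=84.0731: V=(p*·-6.3252+(1−p*)·-44.1581)/1.13=-7.8296; Δ=(-6.3252−-44.1581)/(97.5248−59.6919)=1.0000; B=V−Δ·S=-91.9027
Node (3,3) S=137.3588: V=(p*·55.4863+(1−p*)·-6.3252)/1.13=45.4562; Δ=(55.4863−-6.3252)/(159.3363−97.5248)=1.0000; B=V−Δ·S=-91.9027
Node (2,0) S=44.3608: V=(p*·-40.4441+(1−p*)·-60.4065)/1.13=-36.9690; Δ=(-40.4441−-60.4065)/(51.4585−31.4962)=1.0000; B=V−Δ·S=-81.3298
Node (2,1) S=72.4768: V=(p*·-7.8296+(1−p*)·-40.4441)/1.13=-8.8530; Δ=(-7.8296−-40.4441)/(84.0731−51.4585)=1.0000; B=V−Δ·S=-81.3298
Node (2,2) S=118.4128: V=(p*·45.4562+(1−p*)·-7.8296)/1.13=37.0830; Δ=(45.4562−-7.8296)/(137.3588−84.0731)=1.0000; B=V−Δ·S=-81.3298
Node (1,0) S=62.4800: V=(p*·-8.8530+(1−p*)·-36.9690)/1.13=-9.4933; Δ=(-8.8530−-36.9690)/(72.4768−44.3608)=1.0000; B=V−Δ·S=-71.9733
Node (1,1) S=102.0800: V=(p*·37.0830+(1−p*)·-8.8530)/1.13=30.1067; Δ=(37.0830−-8.8530)/(118.4128−72.4768)=1.0000; B=V−Δ·S=-71.9733
Node (0,0) S=88.0000: V=(p*·30.1067+(1−p*)·-9.4933)/1.13=24.3069; Δ=(30.1067−-9.4933)/(102.0800−62.4800)=1.0000; B=V−Δ·S=-63.6931
Each (Δ,B) replicates both successor values, so the strategy is self-financing and V0 is arbitrage-free.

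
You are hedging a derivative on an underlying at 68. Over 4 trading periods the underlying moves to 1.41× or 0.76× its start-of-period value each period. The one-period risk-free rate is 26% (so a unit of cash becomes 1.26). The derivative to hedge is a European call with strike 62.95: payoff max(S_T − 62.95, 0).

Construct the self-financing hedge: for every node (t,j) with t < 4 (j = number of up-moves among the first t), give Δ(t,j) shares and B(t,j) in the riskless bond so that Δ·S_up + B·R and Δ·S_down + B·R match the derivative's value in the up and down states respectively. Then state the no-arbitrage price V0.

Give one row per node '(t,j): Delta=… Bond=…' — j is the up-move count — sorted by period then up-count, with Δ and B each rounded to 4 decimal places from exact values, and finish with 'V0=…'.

Since d<R<u, set p* = (R−d)/(u−d) = 0.7692; price each node as the discounted p*-expectation of its children.
Terminal values V(4,·): V(4,0)=0.0000, V(4,1)=0.0000, V(4,2)=15.1362, V(4,3)=81.9205, V(4,4)=205.8228
Node (3,0) S=29.8504: V=(p*·0.0000+(1−p*)·0.0000)/1.26=0.0000; Δ=(0.0000−0.0000)/(42.0890−22.6863)=0.0000; B=V−Δ·S=0.0000
Node (3,1) S=55.3803: V=(p*·15.1362+(1−p*)·0.0000)/1.26=9.2407; Δ=(15.1362−0.0000)/(78.0862−42.0890)=0.4205; B=V−Δ·S=-14.0458
Node (3,2) S=102.7450: V=(p*·81.9205+(1−p*)·15.1362)/1.26=52.7847; Δ=(81.9205−15.1362)/(144.8705−78.0862)=1.0000; B=V−Δ·S=-49.9603
Node (3,3) S=190.6190: V=(p*·205.8228+(1−p*)·81.9205)/1.26=140.6587; Δ=(205.8228−81.9205)/(268.7728−144.8705)=1.0000; B=V−Δ·S=-49.9603
Node (2,0) S=39.2768: V=(p*·9.2407+(1−p*)·0.0000)/1.26=5.6414; Δ=(9.2407−0.0000)/(55.3803−29.8504)=0.3620; B=V−Δ·S=-8.5750
Node (2,1) S=72.8688: V=(p*·52.7847+(1−p*)·9.2407)/1.26=33.9175; Δ=(52.7847−9.2407)/(102.7450−55.3803)=0.9193; B=V−Δ·S=-33.0733
Node (2,2) S=135.1908: V=(p*·140.6587+(1−p*)·52.7847)/1.26=95.5398; Δ=(140.6587−52.7847)/(190.6190−102.7450)=1.0000; B=V−Δ·S=-39.6510
Node (1,0) S=51.6800: V=(p*·33.9175+(1−p*)·5.6414)/1.26=21.7399; Δ=(33.9175−5.6414)/(72.8688−39.2768)=0.8418; B=V−Δ·S=-21.7618
Node (1,1) S=95.8800: V=(p*·95.5398+(1−p*)·33.9175)/1.26=64.5391; Δ=(95.5398−33.9175)/(135.1908−72.8688)=0.9888; B=V−Δ·S=-30.2644
Node (0,0) S=68.0000: V=(p*·64.5391+(1−p*)·21.7399)/1.26=43.3828; Δ=(64.5391−21.7399)/(95.8800−51.6800)=0.9683; B=V−Δ·S=-22.4621
Root portfolio cost Δ·68+B reproduces V0=43.3828.

(0,0): Delta=0.9683 Bond=-22.4621
(1,0): Delta=0.8418 Bond=-21.7618
(1,1): Delta=0.9888 Bond=-30.2644
(2,0): Delta=0.3620 Bond=-8.5750
(2,1): Delta=0.9193 Bond=-33.0733
(2,2): Delta=1.0000 Bond=-39.6510
(3,0): Delta=0.0000 Bond=0.0000
(3,1): Delta=0.4205 Bond=-14.0458
(3,2): Delta=1.0000 Bond=-49.9603
(3,3): Delta=1.0000 Bond=-49.9603
V0=43.3828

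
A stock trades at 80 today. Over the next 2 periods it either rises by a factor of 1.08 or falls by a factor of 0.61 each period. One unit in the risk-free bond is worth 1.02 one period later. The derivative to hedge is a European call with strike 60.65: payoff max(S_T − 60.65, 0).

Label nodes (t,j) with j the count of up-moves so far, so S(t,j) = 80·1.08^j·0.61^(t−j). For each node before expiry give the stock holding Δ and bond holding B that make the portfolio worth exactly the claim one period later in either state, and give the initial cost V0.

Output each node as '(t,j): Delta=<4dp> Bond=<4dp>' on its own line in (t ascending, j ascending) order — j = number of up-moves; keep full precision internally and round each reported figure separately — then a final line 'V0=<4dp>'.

(0,0): Delta=0.7429 Bond=-35.5435
(1,0): Delta=0.0000 Bond=0.0000
(1,1): Delta=0.8043 Bond=-41.5599
V0=23.8899

No-arbitrage ⇒ martingale measure with p* = (R−d)/(u−d) = 0.8723.
Terminal values V(2,·): V(2,0)=0.0000, V(2,1)=0.0000, V(2,2)=32.6620
Node (1,0) S=48.8000: V=(p*·0.0000+(1−p*)·0.0000)/1.02=0.0000; Δ=(0.0000−0.0000)/(52.7040−29.7680)=0.0000; B=V−Δ·S=0.0000
Node (1,1) S=86.4000: V=(p*·32.6620+(1−p*)·0.0000)/1.02=27.9337; Δ=(32.6620−0.0000)/(93.3120−52.7040)=0.8043; B=V−Δ·S=-41.5599
Node (0,0) S=80.0000: V=(p*·27.9337+(1−p*)·0.0000)/1.02=23.8899; Δ=(27.9337−0.0000)/(86.4000−48.8000)=0.7429; B=V−Δ·S=-35.5435
The time-0 hedge costs 23.8899, which is the no-arbitrage price.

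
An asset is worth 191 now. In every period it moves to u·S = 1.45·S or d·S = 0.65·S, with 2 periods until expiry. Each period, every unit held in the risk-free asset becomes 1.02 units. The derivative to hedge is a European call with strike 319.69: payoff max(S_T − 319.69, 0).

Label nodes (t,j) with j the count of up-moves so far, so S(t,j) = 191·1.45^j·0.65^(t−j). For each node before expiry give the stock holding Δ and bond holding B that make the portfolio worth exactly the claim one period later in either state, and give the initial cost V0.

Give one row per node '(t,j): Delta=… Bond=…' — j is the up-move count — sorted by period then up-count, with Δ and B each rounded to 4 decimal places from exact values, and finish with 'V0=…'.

(0,0): Delta=0.2430 Bond=-29.5769
(1,0): Delta=0.0000 Bond=0.0000
(1,1): Delta=0.3696 Bond=-65.2290
V0=16.8361

Risk-neutral probability p* = (R−d)/(u−d) = (1.02−0.65)/(1.45−0.65) = 0.4625.
Terminal payoffs: V(2,0)=0.0000, V(2,1)=0.0000, V(2,2)=81.8875
(1,0): S=124.1500. Δ = (V_up−V_dn)/(S_up−S_dn) = (0.0000−0.0000)/(180.0175−80.6975) = 0.0000. V = [p*·0.0000 + (1−p*)·0.0000]/1.02 = 0.0000. B = V − Δ·S = 0.0000.
(1,1): S=276.9500. Δ = (V_up−V_dn)/(S_up−S_dn) = (81.8875−0.0000)/(401.5775−180.0175) = 0.3696. V = [p*·81.8875 + (1−p*)·0.0000]/1.02 = 37.1304. B = V − Δ·S = -65.2290.
(0,0): S=191.0000. Δ = (V_up−V_dn)/(S_up−S_dn) = (37.1304−0.0000)/(276.9500−124.1500) = 0.2430. V = [p*·37.1304 + (1−p*)·0.0000]/1.02 = 16.8361. B = V − Δ·S = -29.5769.
Root portfolio cost Δ·191+B reproduces V0=16.8361.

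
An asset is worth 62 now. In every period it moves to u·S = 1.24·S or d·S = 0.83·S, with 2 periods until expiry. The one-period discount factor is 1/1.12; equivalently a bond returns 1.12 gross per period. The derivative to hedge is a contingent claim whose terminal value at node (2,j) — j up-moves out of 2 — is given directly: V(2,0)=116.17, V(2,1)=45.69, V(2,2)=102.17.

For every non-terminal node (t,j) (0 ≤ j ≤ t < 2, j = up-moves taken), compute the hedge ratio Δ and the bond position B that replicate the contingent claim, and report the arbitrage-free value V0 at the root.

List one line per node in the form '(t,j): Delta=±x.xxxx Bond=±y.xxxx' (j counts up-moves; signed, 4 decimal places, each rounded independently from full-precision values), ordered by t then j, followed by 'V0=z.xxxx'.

(0,0): Delta=0.6786 Bond=21.6877
(1,0): Delta=-3.3405 Bond=231.1152
(1,1): Delta=1.7918 Bond=-61.2925
V0=63.7630

Risk-neutral probability p* = (R−d)/(u−d) = (1.12−0.83)/(1.24−0.83) = 0.7073.
Terminal payoffs: V(2,0)=116.1700, V(2,1)=45.6900, V(2,2)=102.1700
  t=1,j=0: stock 51.4600 → up 63.8104 (V=45.6900), down 42.7118 (V=116.1700). Price 59.2128; hedge Δ=-3.3405, bond B=231.1152.
  t=1,j=1: stock 76.8800 → up 95.3312 (V=102.1700), down 63.8104 (V=45.6900). Price 76.4636; hedge Δ=1.7918, bond B=-61.2925.
  t=0,j=0: stock 62.0000 → up 76.8800 (V=76.4636), down 51.4600 (V=59.2128). Price 63.7630; hedge Δ=0.6786, bond B=21.6877.
The time-0 hedge costs 63.7630, which is the no-arbitrage price.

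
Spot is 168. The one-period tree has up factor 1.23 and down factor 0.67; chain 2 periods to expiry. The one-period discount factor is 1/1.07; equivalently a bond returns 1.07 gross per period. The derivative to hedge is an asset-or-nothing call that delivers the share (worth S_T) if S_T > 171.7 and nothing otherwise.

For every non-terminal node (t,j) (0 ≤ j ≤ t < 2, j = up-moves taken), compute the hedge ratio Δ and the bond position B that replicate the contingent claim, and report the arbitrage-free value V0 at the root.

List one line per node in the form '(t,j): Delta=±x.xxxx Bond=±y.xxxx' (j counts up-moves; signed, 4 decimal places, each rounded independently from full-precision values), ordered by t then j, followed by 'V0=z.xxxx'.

(0,0): Delta=1.8035 Bond=-189.7189
(1,0): Delta=0.0000 Bond=0.0000
(1,1): Delta=2.1964 Bond=-284.1990
V0=113.2650

No-arbitrage ⇒ martingale measure with p* = (R−d)/(u−d) = 0.7143.
At expiry t=2: V(2,0)=0.0000, V(2,1)=0.0000, V(2,2)=254.1672
  t=1,j=0: stock 112.5600 → up 138.4488 (V=0.0000), down 75.4152 (V=0.0000). Price 0.0000; hedge Δ=0.0000, bond B=0.0000.
  t=1,j=1: stock 206.6400 → up 254.1672 (V=254.1672), down 138.4488 (V=0.0000). Price 169.6710; hedge Δ=2.1964, bond B=-284.1990.
  t=0,j=0: stock 168.0000 → up 206.6400 (V=169.6710), down 112.5600 (V=0.0000). Price 113.2650; hedge Δ=1.8035, bond B=-189.7189.
Root portfolio cost Δ·168+B reproduces V0=113.2650.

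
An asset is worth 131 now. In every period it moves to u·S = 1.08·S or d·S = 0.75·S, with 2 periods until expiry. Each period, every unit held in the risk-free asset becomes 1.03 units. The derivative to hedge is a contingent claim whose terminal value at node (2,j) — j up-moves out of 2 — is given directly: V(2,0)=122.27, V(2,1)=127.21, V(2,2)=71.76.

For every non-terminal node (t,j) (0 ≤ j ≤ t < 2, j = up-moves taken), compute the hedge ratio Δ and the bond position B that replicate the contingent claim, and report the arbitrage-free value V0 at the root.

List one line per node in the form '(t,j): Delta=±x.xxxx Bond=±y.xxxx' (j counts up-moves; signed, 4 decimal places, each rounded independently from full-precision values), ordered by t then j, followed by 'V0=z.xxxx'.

No-arbitrage ⇒ martingale measure with p* = (R−d)/(u−d) = 0.8485.
At expiry t=2: V(2,0)=122.2700, V(2,1)=127.2100, V(2,2)=71.7600
Node (1,0) S=98.2500: V=(p*·127.2100+(1−p*)·122.2700)/1.03=122.7782; Δ=(127.2100−122.2700)/(106.1100−73.6875)=0.1524; B=V−Δ·S=107.8085
Node (1,1) S=141.4800: V=(p*·71.7600+(1−p*)·127.2100)/1.03=77.8267; Δ=(71.7600−127.2100)/(152.7984−106.1100)=-1.1877; B=V−Δ·S=245.8570
Node (0,0) S=131.0000: V=(p*·77.8267+(1−p*)·122.7782)/1.03=82.1724; Δ=(77.8267−122.7782)/(141.4800−98.2500)=-1.0398; B=V−Δ·S=218.3889
Root portfolio cost Δ·131+B reproduces V0=82.1724.

(0,0): Delta=-1.0398 Bond=218.3889
(1,0): Delta=0.1524 Bond=107.8085
(1,1): Delta=-1.1877 Bond=245.8570
V0=82.1724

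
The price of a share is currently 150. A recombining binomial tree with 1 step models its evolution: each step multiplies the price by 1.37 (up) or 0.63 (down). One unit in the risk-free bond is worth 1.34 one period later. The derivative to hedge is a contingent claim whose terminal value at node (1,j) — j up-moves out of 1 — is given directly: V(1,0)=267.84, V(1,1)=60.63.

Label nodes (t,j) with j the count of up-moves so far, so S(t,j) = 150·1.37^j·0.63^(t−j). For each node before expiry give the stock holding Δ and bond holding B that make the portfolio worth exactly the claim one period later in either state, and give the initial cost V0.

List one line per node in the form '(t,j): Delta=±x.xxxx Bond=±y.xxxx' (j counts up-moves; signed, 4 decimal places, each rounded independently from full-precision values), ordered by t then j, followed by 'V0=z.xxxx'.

Since d<R<u, set p* = (R−d)/(u−d) = 0.9595; price each node as the discounted p*-expectation of its children.
Terminal values V(1,·): V(1,0)=267.8400, V(1,1)=60.6300
  t=0,j=0: stock 150.0000 → up 205.5000 (V=60.6300), down 94.5000 (V=267.8400). Price 51.5152; hedge Δ=-1.8668, bond B=331.5287.
Check: Δ(0,0)·S0 + B(0,0) = 51.5152 = V0.

(0,0): Delta=-1.8668 Bond=331.5287
V0=51.5152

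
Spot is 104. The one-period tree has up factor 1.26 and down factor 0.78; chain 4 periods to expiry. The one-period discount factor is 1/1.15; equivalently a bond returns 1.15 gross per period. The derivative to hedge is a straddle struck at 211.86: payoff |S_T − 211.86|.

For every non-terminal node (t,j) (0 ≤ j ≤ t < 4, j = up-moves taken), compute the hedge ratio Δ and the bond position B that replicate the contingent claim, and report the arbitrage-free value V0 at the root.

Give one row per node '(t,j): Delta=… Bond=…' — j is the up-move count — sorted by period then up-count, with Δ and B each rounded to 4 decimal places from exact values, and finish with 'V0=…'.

No-arbitrage ⇒ martingale measure with p* = (R−d)/(u−d) = 0.7708.
At expiry t=4: V(4,0)=173.3643, V(4,1)=149.6747, V(4,2)=111.4068, V(4,3)=49.5895, V(4,4)=50.2693
Node (3,0) S=49.3534: V=(p*·149.6747+(1−p*)·173.3643)/1.15=134.8727; Δ=(149.6747−173.3643)/(62.1853−38.4957)=-1.0000; B=V−Δ·S=184.2261
Node (3,1) S=79.7247: V=(p*·111.4068+(1−p*)·149.6747)/1.15=104.5014; Δ=(111.4068−149.6747)/(100.4532−62.1853)=-1.0000; B=V−Δ·S=184.2261
Node (3,2) S=128.7861: V=(p*·49.5895+(1−p*)·111.4068)/1.15=55.4400; Δ=(49.5895−111.4068)/(162.2705−100.4532)=-1.0000; B=V−Δ·S=184.2261
Node (3,3) S=208.0391: V=(p*·50.2693+(1−p*)·49.5895)/1.15=43.5769; Δ=(50.2693−49.5895)/(262.1293−162.2705)=0.0068; B=V−Δ·S=42.1608
Node (2,0) S=63.2736: V=(p*·104.5014+(1−p*)·134.8727)/1.15=96.9230; Δ=(104.5014−134.8727)/(79.7247−49.3534)=-1.0000; B=V−Δ·S=160.1966
Node (2,1) S=102.2112: V=(p*·55.4400+(1−p*)·104.5014)/1.15=57.9854; Δ=(55.4400−104.5014)/(128.7861−79.7247)=-1.0000; B=V−Δ·S=160.1966
Node (2,2) S=165.1104: V=(p*·43.5769+(1−p*)·55.4400)/1.15=40.2570; Δ=(43.5769−55.4400)/(208.0391−128.7861)=-0.1497; B=V−Δ·S=64.9716
Node (1,0) S=81.1200: V=(p*·57.9854+(1−p*)·96.9230)/1.15=58.1814; Δ=(57.9854−96.9230)/(102.2112−63.2736)=-1.0000; B=V−Δ·S=139.3014
Node (1,1) S=131.0400: V=(p*·40.2570+(1−p*)·57.9854)/1.15=38.5389; Δ=(40.2570−57.9854)/(165.1104−102.2112)=-0.2819; B=V−Δ·S=75.4731
Node (0,0) S=104.0000: V=(p*·38.5389+(1−p*)·58.1814)/1.15=37.4264; Δ=(38.5389−58.1814)/(131.0400−81.1200)=-0.3935; B=V−Δ·S=78.3482
The time-0 hedge costs 37.4264, which is the no-arbitrage price.

(0,0): Delta=-0.3935 Bond=78.3482
(1,0): Delta=-1.0000 Bond=139.3014
(1,1): Delta=-0.2819 Bond=75.4731
(2,0): Delta=-1.0000 Bond=160.1966
(2,1): Delta=-1.0000 Bond=160.1966
(2,2): Delta=-0.1497 Bond=64.9716
(3,0): Delta=-1.0000 Bond=184.2261
(3,1): Delta=-1.0000 Bond=184.2261
(3,2): Delta=-1.0000 Bond=184.2261
(3,3): Delta=0.0068 Bond=42.1608
V0=37.4264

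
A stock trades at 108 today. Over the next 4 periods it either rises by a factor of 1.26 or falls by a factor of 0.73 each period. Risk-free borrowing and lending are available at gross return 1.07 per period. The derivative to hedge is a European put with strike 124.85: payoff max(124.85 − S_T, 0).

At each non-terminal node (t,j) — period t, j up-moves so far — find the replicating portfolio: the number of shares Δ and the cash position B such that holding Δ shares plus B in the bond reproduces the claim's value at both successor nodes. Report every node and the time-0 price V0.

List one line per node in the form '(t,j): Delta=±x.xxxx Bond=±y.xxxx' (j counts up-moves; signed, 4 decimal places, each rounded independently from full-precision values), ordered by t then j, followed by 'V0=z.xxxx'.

(0,0): Delta=-0.3615 Bond=54.8198
(1,0): Delta=-0.7173 Bond=86.7106
(1,1): Delta=-0.2463 Bond=42.9804
(2,0): Delta=-1.0000 Bond=109.0488
(2,1): Delta=-0.6258 Bond=83.6891
(2,2): Delta=-0.1234 Bond=24.9213
(3,0): Delta=-1.0000 Bond=116.6822
(3,1): Delta=-1.0000 Bond=116.6822
(3,2): Delta=-0.5047 Bond=74.3836
(3,3): Delta=0.0000 Bond=0.0000
V0=15.7774

Risk-neutral probability p* = (R−d)/(u−d) = (1.07−0.73)/(1.26−0.73) = 0.6415.
Terminal values V(4,·): V(4,0)=94.1799, V(4,1)=71.9126, V(4,2)=33.4785, V(4,3)=0.0000, V(4,4)=0.0000
Node (3,0) S=42.0138: V=(p*·71.9126+(1−p*)·94.1799)/1.07=74.6684; Δ=(71.9126−94.1799)/(52.9374−30.6701)=-1.0000; B=V−Δ·S=116.6822
Node (3,1) S=72.5170: V=(p*·33.4785+(1−p*)·71.9126)/1.07=44.1652; Δ=(33.4785−71.9126)/(91.3715−52.9374)=-1.0000; B=V−Δ·S=116.6822
Node (3,2) S=125.1664: V=(p*·0.0000+(1−p*)·33.4785)/1.07=11.2166; Δ=(0.0000−33.4785)/(157.7096−91.3715)=-0.5047; B=V−Δ·S=74.3836
Node (3,3) S=216.0406: V=(p*·0.0000+(1−p*)·0.0000)/1.07=0.0000; Δ=(0.0000−0.0000)/(272.2112−157.7096)=0.0000; B=V−Δ·S=0.0000
Node (2,0) S=57.5532: V=(p*·44.1652+(1−p*)·74.6684)/1.07=51.4956; Δ=(44.1652−74.6684)/(72.5170−42.0138)=-1.0000; B=V−Δ·S=109.0488
Node (2,1) S=99.3384: V=(p*·11.2166+(1−p*)·44.1652)/1.07=21.5218; Δ=(11.2166−44.1652)/(125.1664−72.5170)=-0.6258; B=V−Δ·S=83.6891
Node (2,2) S=171.4608: V=(p*·0.0000+(1−p*)·11.2166)/1.07=3.7580; Δ=(0.0000−11.2166)/(216.0406−125.1664)=-0.1234; B=V−Δ·S=24.9213
Node (1,0) S=78.8400: V=(p*·21.5218+(1−p*)·51.4956)/1.07=30.1562; Δ=(21.5218−51.4956)/(99.3384−57.5532)=-0.7173; B=V−Δ·S=86.7106
Node (1,1) S=136.0800: V=(p*·3.7580+(1−p*)·21.5218)/1.07=9.4637; Δ=(3.7580−21.5218)/(171.4608−99.3384)=-0.2463; B=V−Δ·S=42.9804
Node (0,0) S=108.0000: V=(p*·9.4637+(1−p*)·30.1562)/1.07=15.7774; Δ=(9.4637−30.1562)/(136.0800−78.8400)=-0.3615; B=V−Δ·S=54.8198
Each (Δ,B) replicates both successor values, so the strategy is self-financing and V0 is arbitrage-free.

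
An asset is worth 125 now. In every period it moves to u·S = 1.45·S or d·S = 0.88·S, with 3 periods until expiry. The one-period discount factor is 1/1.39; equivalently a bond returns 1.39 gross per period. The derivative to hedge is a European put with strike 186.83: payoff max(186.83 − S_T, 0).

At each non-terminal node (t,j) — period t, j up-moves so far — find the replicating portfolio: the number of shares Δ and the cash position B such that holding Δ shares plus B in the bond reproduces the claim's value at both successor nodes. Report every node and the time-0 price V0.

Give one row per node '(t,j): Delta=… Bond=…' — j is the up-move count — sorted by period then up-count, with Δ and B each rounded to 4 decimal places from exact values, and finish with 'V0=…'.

(0,0): Delta=-0.0680 Bond=9.0621
(1,0): Delta=-0.5437 Bond=64.9221
(1,1): Delta=-0.0341 Bond=6.4404
(2,0): Delta=-1.0000 Bond=134.4101
(2,1): Delta=-0.5111 Bond=85.0454
(2,2): Delta=0.0000 Bond=0.0000
V0=0.5588

The replicating-portfolio and risk-neutral prices coincide; use p* = (1.39−0.88)/(1.45−0.88) = 0.8947 for the latter.
Payoff layer (t=3): V(3,0)=101.6460, V(3,1)=46.4700, V(3,2)=0.0000, V(3,3)=0.0000
  t=2,j=0: stock 96.8000 → up 140.3600 (V=46.4700), down 85.1840 (V=101.6460). Price 37.6101; hedge Δ=-1.0000, bond B=134.4101.
  t=2,j=1: stock 159.5000 → up 231.2750 (V=0.0000), down 140.3600 (V=46.4700). Price 3.5191; hedge Δ=-0.5111, bond B=85.0454.
  t=2,j=2: stock 262.8125 → up 381.0781 (V=0.0000), down 231.2750 (V=0.0000). Price 0.0000; hedge Δ=0.0000, bond B=0.0000.
  t=1,j=0: stock 110.0000 → up 159.5000 (V=3.5191), down 96.8000 (V=37.6101). Price 5.1134; hedge Δ=-0.5437, bond B=64.9221.
  t=1,j=1: stock 181.2500 → up 262.8125 (V=0.0000), down 159.5000 (V=3.5191). Price 0.2665; hedge Δ=-0.0341, bond B=6.4404.
  t=0,j=0: stock 125.0000 → up 181.2500 (V=0.2665), down 110.0000 (V=5.1134). Price 0.5588; hedge Δ=-0.0680, bond B=9.0621.
Each (Δ,B) replicates both successor values, so the strategy is self-financing and V0 is arbitrage-free.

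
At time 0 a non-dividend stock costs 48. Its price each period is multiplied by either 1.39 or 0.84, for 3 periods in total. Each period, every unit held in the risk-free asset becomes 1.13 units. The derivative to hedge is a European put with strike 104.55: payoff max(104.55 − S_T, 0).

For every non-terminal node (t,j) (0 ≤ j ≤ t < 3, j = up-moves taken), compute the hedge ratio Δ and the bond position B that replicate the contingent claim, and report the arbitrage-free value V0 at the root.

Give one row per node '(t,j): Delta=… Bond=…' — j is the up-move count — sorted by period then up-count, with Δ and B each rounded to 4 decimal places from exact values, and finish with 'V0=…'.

No-arbitrage ⇒ martingale measure with p* = (R−d)/(u−d) = 0.5273.
Terminal payoffs: V(3,0)=76.1002, V(3,1)=57.4724, V(3,2)=26.6477, V(3,3)=0.0000
  t=2,j=0: stock 33.8688 → up 47.0776 (V=57.4724), down 28.4498 (V=76.1002). Price 58.6533; hedge Δ=-1.0000, bond B=92.5221.
  t=2,j=1: stock 56.0448 → up 77.9023 (V=26.6477), down 47.0776 (V=57.4724). Price 36.4773; hedge Δ=-1.0000, bond B=92.5221.
  t=2,j=2: stock 92.7408 → up 128.9097 (V=0.0000), down 77.9023 (V=26.6477). Price 11.1479; hedge Δ=-0.5224, bond B=59.5983.
  t=1,j=0: stock 40.3200 → up 56.0448 (V=36.4773), down 33.8688 (V=58.6533). Price 41.5580; hedge Δ=-1.0000, bond B=81.8780.
  t=1,j=1: stock 66.7200 → up 92.7408 (V=11.1479), down 56.0448 (V=36.4773). Price 20.4618; hedge Δ=-0.6903, bond B=66.5153.
  t=0,j=0: stock 48.0000 → up 66.7200 (V=20.4618), down 40.3200 (V=41.5580). Price 26.9332; hedge Δ=-0.7991, bond B=65.2900.
The time-0 hedge costs 26.9332, which is the no-arbitrage price.

(0,0): Delta=-0.7991 Bond=65.2900
(1,0): Delta=-1.0000 Bond=81.8780
(1,1): Delta=-0.6903 Bond=66.5153
(2,0): Delta=-1.0000 Bond=92.5221
(2,1): Delta=-1.0000 Bond=92.5221
(2,2): Delta=-0.5224 Bond=59.5983
V0=26.9332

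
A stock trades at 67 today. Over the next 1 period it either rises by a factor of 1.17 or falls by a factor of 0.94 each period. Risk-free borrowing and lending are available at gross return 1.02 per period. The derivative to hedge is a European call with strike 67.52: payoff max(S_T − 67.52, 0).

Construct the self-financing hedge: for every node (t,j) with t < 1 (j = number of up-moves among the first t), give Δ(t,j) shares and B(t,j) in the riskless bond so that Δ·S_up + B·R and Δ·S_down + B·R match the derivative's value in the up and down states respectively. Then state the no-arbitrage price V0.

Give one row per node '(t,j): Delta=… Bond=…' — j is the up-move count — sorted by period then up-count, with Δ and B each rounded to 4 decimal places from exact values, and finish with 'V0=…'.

Under the risk-neutral measure, an up-move has probability p* = (R−d)/(u−d) = 0.3478 and values discount at R = 1.02.
Terminal values V(1,·): V(1,0)=0.0000, V(1,1)=10.8700
Node (0,0) S=67.0000: V=(p*·10.8700+(1−p*)·0.0000)/1.02=3.7067; Δ=(10.8700−0.0000)/(78.3900−62.9800)=0.7054; B=V−Δ·S=-43.5541
Check: Δ(0,0)·S0 + B(0,0) = 3.7067 = V0.

(0,0): Delta=0.7054 Bond=-43.5541
V0=3.7067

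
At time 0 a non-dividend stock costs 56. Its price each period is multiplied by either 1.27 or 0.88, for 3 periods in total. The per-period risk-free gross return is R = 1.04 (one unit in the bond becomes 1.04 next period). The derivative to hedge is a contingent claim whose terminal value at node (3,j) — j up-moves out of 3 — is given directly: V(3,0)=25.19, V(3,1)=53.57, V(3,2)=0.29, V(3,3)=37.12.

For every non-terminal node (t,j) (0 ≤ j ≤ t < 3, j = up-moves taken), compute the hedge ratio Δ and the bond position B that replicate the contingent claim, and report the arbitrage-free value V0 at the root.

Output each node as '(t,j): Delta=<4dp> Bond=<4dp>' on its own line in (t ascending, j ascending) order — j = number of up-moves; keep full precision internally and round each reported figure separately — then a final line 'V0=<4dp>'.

The replicating-portfolio and risk-neutral prices coincide; use p* = (1.04−0.88)/(1.27−0.88) = 0.4103 for the latter.
At expiry t=3: V(3,0)=25.1900, V(3,1)=53.5700, V(3,2)=0.2900, V(3,3)=37.1200
(2,0): S=43.3664. Δ = (V_up−V_dn)/(S_up−S_dn) = (53.5700−25.1900)/(55.0753−38.1624) = 1.6780. V = [p*·53.5700 + (1−p*)·25.1900]/1.04 = 35.4164. B = V − Δ·S = -37.3528.
(2,1): S=62.5856. Δ = (V_up−V_dn)/(S_up−S_dn) = (0.2900−53.5700)/(79.4837−55.0753) = -2.1829. V = [p*·0.2900 + (1−p*)·53.5700]/1.04 = 30.4919. B = V − Δ·S = 167.1072.
(2,2): S=90.3224. Δ = (V_up−V_dn)/(S_up−S_dn) = (37.1200−0.2900)/(114.7094−79.4837) = 1.0455. V = [p*·37.1200 + (1−p*)·0.2900]/1.04 = 14.8074. B = V − Δ·S = -79.6285.
(1,0): S=49.2800. Δ = (V_up−V_dn)/(S_up−S_dn) = (30.4919−35.4164)/(62.5856−43.3664) = -0.2562. V = [p*·30.4919 + (1−p*)·35.4164]/1.04 = 32.1116. B = V − Δ·S = 44.7387.
(1,1): S=71.1200. Δ = (V_up−V_dn)/(S_up−S_dn) = (14.8074−30.4919)/(90.3224−62.5856) = -0.5655. V = [p*·14.8074 + (1−p*)·30.4919]/1.04 = 23.1320. B = V − Δ·S = 63.3484.
(0,0): S=56.0000. Δ = (V_up−V_dn)/(S_up−S_dn) = (23.1320−32.1116)/(71.1200−49.2800) = -0.4112. V = [p*·23.1320 + (1−p*)·32.1116]/1.04 = 27.3343. B = V − Δ·S = 50.3591.
Each (Δ,B) replicates both successor values, so the strategy is self-financing and V0 is arbitrage-free.

(0,0): Delta=-0.4112 Bond=50.3591
(1,0): Delta=-0.2562 Bond=44.7387
(1,1): Delta=-0.5655 Bond=63.3484
(2,0): Delta=1.6780 Bond=-37.3528
(2,1): Delta=-2.1829 Bond=167.1072
(2,2): Delta=1.0455 Bond=-79.6285
V0=27.3343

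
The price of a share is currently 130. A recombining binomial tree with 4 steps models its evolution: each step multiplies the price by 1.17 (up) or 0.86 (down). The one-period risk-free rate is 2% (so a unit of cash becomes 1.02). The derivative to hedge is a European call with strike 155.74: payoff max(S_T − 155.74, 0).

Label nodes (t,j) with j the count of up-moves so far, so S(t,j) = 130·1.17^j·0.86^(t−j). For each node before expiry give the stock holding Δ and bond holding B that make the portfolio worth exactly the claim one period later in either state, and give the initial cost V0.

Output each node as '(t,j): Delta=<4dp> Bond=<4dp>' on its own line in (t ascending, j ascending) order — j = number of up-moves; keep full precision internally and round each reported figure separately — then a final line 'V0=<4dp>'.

(0,0): Delta=0.4184 Bond=-42.8942
(1,0): Delta=0.1723 Bond=-16.2401
(1,1): Delta=0.5879 Bond=-69.5447
(2,0): Delta=0.0000 Bond=0.0000
(2,1): Delta=0.2910 Bond=-32.0944
(2,2): Delta=0.7926 Bond=-107.3491
(3,0): Delta=0.0000 Bond=0.0000
(3,1): Delta=0.0000 Bond=0.0000
(3,2): Delta=0.4915 Bond=-63.4266
(3,3): Delta=1.0000 Bond=-152.6863
V0=11.4936

The replicating-portfolio and risk-neutral prices coincide; use p* = (1.02−0.86)/(1.17−0.86) = 0.5161 for the latter.
At expiry t=4: V(4,0)=0.0000, V(4,1)=0.0000, V(4,2)=0.0000, V(4,3)=23.3203, V(4,4)=87.8653
Node (3,0) S=82.6873: V=(p*·0.0000+(1−p*)·0.0000)/1.02=0.0000; Δ=(0.0000−0.0000)/(96.7441−71.1111)=0.0000; B=V−Δ·S=0.0000
Node (3,1) S=112.4932: V=(p*·0.0000+(1−p*)·0.0000)/1.02=0.0000; Δ=(0.0000−0.0000)/(131.6170−96.7441)=0.0000; B=V−Δ·S=0.0000
Node (3,2) S=153.0430: V=(p*·23.3203+(1−p*)·0.0000)/1.02=11.8003; Δ=(23.3203−0.0000)/(179.0603−131.6170)=0.4915; B=V−Δ·S=-63.4266
Node (3,3) S=208.2097: V=(p*·87.8653+(1−p*)·23.3203)/1.02=55.5234; Δ=(87.8653−23.3203)/(243.6053−179.0603)=1.0000; B=V−Δ·S=-152.6863
Node (2,0) S=96.1480: V=(p*·0.0000+(1−p*)·0.0000)/1.02=0.0000; Δ=(0.0000−0.0000)/(112.4932−82.6873)=0.0000; B=V−Δ·S=0.0000
Node (2,1) S=130.8060: V=(p*·11.8003+(1−p*)·0.0000)/1.02=5.9711; Δ=(11.8003−0.0000)/(153.0430−112.4932)=0.2910; B=V−Δ·S=-32.0944
Node (2,2) S=177.9570: V=(p*·55.5234+(1−p*)·11.8003)/1.02=33.6932; Δ=(55.5234−11.8003)/(208.2097−153.0430)=0.7926; B=V−Δ·S=-107.3491
Node (1,0) S=111.8000: V=(p*·5.9711+(1−p*)·0.0000)/1.02=3.0214; Δ=(5.9711−0.0000)/(130.8060−96.1480)=0.1723; B=V−Δ·S=-16.2401
Node (1,1) S=152.1000: V=(p*·33.6932+(1−p*)·5.9711)/1.02=19.8816; Δ=(33.6932−5.9711)/(177.9570−130.8060)=0.5879; B=V−Δ·S=-69.5447
Node (0,0) S=130.0000: V=(p*·19.8816+(1−p*)·3.0214)/1.02=11.4936; Δ=(19.8816−3.0214)/(152.1000−111.8000)=0.4184; B=V−Δ·S=-42.8942
Self-financing check: at every node Δ·S+B equals the discounted successor values.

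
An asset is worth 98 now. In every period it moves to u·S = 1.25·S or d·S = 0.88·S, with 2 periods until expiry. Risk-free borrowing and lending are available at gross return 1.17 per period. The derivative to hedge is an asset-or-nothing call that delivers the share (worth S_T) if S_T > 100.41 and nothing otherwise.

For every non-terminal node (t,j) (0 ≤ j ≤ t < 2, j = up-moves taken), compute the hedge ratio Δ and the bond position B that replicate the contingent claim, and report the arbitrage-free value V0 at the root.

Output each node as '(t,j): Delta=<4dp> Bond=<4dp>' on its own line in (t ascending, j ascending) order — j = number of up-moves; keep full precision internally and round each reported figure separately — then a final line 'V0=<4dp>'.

No-arbitrage ⇒ martingale measure with p* = (R−d)/(u−d) = 0.7838.
Terminal payoffs: V(2,0)=0.0000, V(2,1)=107.8000, V(2,2)=153.1250
(1,0): S=86.2400. Δ = (V_up−V_dn)/(S_up−S_dn) = (107.8000−0.0000)/(107.8000−75.8912) = 3.3784. V = [p*·107.8000 + (1−p*)·0.0000]/1.17 = 72.2153. B = V − Δ·S = -219.1361.
(1,1): S=122.5000. Δ = (V_up−V_dn)/(S_up−S_dn) = (153.1250−107.8000)/(153.1250−107.8000) = 1.0000. V = [p*·153.1250 + (1−p*)·107.8000]/1.17 = 122.5000. B = V − Δ·S = 0.0000.
(0,0): S=98.0000. Δ = (V_up−V_dn)/(S_up−S_dn) = (122.5000−72.2153)/(122.5000−86.2400) = 1.3868. V = [p*·122.5000 + (1−p*)·72.2153]/1.17 = 95.4082. B = V − Δ·S = -40.4964.
The time-0 hedge costs 95.4082, which is the no-arbitrage price.

(0,0): Delta=1.3868 Bond=-40.4964
(1,0): Delta=3.3784 Bond=-219.1361
(1,1): Delta=1.0000 Bond=0.0000
V0=95.4082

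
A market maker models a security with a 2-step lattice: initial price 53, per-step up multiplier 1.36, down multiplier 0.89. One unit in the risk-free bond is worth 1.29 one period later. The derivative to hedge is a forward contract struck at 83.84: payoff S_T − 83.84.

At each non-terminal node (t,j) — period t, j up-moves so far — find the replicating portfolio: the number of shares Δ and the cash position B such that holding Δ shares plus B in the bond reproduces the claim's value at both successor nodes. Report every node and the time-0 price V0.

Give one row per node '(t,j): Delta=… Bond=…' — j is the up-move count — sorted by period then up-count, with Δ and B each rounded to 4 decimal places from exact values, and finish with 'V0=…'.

(0,0): Delta=1.0000 Bond=-50.3816
(1,0): Delta=1.0000 Bond=-64.9922
(1,1): Delta=1.0000 Bond=-64.9922
V0=2.6184

The replicating-portfolio and risk-neutral prices coincide; use p* = (1.29−0.89)/(1.36−0.89) = 0.8511 for the latter.
At expiry t=2: V(2,0)=-41.8587, V(2,1)=-19.6888, V(2,2)=14.1888
(1,0): S=47.1700. Δ = (V_up−V_dn)/(S_up−S_dn) = (-19.6888−-41.8587)/(64.1512−41.9813) = 1.0000. V = [p*·-19.6888 + (1−p*)·-41.8587]/1.29 = -17.8222. B = V − Δ·S = -64.9922.
(1,1): S=72.0800. Δ = (V_up−V_dn)/(S_up−S_dn) = (14.1888−-19.6888)/(98.0288−64.1512) = 1.0000. V = [p*·14.1888 + (1−p*)·-19.6888]/1.29 = 7.0878. B = V − Δ·S = -64.9922.
(0,0): S=53.0000. Δ = (V_up−V_dn)/(S_up−S_dn) = (7.0878−-17.8222)/(72.0800−47.1700) = 1.0000. V = [p*·7.0878 + (1−p*)·-17.8222]/1.29 = 2.6184. B = V − Δ·S = -50.3816.
Root portfolio cost Δ·53+B reproduces V0=2.6184.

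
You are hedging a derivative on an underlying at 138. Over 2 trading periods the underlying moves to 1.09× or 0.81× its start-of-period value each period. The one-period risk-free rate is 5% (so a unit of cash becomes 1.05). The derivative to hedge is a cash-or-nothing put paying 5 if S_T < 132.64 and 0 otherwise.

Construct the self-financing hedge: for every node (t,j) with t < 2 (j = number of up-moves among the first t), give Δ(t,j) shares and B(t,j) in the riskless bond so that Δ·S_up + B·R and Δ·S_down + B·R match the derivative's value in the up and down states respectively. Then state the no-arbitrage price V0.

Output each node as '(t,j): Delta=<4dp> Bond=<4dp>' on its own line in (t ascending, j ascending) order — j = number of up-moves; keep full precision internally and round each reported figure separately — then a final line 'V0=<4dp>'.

(0,0): Delta=-0.1056 Bond=15.7805
(1,0): Delta=0.0000 Bond=4.7619
(1,1): Delta=-0.1187 Bond=18.5374
V0=1.2032

Since d<R<u, set p* = (R−d)/(u−d) = 0.8571; price each node as the discounted p*-expectation of its children.
Terminal values V(2,·): V(2,0)=5.0000, V(2,1)=5.0000, V(2,2)=0.0000
Node (1,0) S=111.7800: V=(p*·5.0000+(1−p*)·5.0000)/1.05=4.7619; Δ=(5.0000−5.0000)/(121.8402−90.5418)=0.0000; B=V−Δ·S=4.7619
Node (1,1) S=150.4200: V=(p*·0.0000+(1−p*)·5.0000)/1.05=0.6803; Δ=(0.0000−5.0000)/(163.9578−121.8402)=-0.1187; B=V−Δ·S=18.5374
Node (0,0) S=138.0000: V=(p*·0.6803+(1−p*)·4.7619)/1.05=1.2032; Δ=(0.6803−4.7619)/(150.4200−111.7800)=-0.1056; B=V−Δ·S=15.7805
Each (Δ,B) replicates both successor values, so the strategy is self-financing and V0 is arbitrage-free.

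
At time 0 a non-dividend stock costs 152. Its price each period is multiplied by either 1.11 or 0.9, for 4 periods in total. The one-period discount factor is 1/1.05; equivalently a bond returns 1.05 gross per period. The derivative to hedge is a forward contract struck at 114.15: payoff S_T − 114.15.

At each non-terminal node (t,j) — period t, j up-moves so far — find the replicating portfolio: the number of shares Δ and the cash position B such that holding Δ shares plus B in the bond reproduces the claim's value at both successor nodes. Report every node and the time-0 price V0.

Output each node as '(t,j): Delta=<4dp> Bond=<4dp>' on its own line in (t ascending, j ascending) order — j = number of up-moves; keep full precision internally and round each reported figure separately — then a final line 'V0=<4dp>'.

(0,0): Delta=1.0000 Bond=-93.9115
(1,0): Delta=1.0000 Bond=-98.6071
(1,1): Delta=1.0000 Bond=-98.6071
(2,0): Delta=1.0000 Bond=-103.5374
(2,1): Delta=1.0000 Bond=-103.5374
(2,2): Delta=1.0000 Bond=-103.5374
(3,0): Delta=1.0000 Bond=-108.7143
(3,1): Delta=1.0000 Bond=-108.7143
(3,2): Delta=1.0000 Bond=-108.7143
(3,3): Delta=1.0000 Bond=-108.7143
V0=58.0885

Since d<R<u, set p* = (R−d)/(u−d) = 0.7143; price each node as the discounted p*-expectation of its children.
Payoff layer (t=4): V(4,0)=-14.4228, V(4,1)=8.8469, V(4,2)=37.5462, V(4,3)=72.9419, V(4,4)=116.5967
(3,0): S=110.8080. Δ = (V_up−V_dn)/(S_up−S_dn) = (8.8469−-14.4228)/(122.9969−99.7272) = 1.0000. V = [p*·8.8469 + (1−p*)·-14.4228]/1.05 = 2.0937. B = V − Δ·S = -108.7143.
(3,1): S=136.6632. Δ = (V_up−V_dn)/(S_up−S_dn) = (37.5462−8.8469)/(151.6962−122.9969) = 1.0000. V = [p*·37.5462 + (1−p*)·8.8469]/1.05 = 27.9489. B = V − Δ·S = -108.7143.
(3,2): S=168.5513. Δ = (V_up−V_dn)/(S_up−S_dn) = (72.9419−37.5462)/(187.0919−151.6962) = 1.0000. V = [p*·72.9419 + (1−p*)·37.5462]/1.05 = 59.8370. B = V − Δ·S = -108.7143.
(3,3): S=207.8799. Δ = (V_up−V_dn)/(S_up−S_dn) = (116.5967−72.9419)/(230.7467−187.0919) = 1.0000. V = [p*·116.5967 + (1−p*)·72.9419]/1.05 = 99.1656. B = V − Δ·S = -108.7143.
(2,0): S=123.1200. Δ = (V_up−V_dn)/(S_up−S_dn) = (27.9489−2.0937)/(136.6632−110.8080) = 1.0000. V = [p*·27.9489 + (1−p*)·2.0937]/1.05 = 19.5826. B = V − Δ·S = -103.5374.
(2,1): S=151.8480. Δ = (V_up−V_dn)/(S_up−S_dn) = (59.8370−27.9489)/(168.5513−136.6632) = 1.0000. V = [p*·59.8370 + (1−p*)·27.9489]/1.05 = 48.3106. B = V − Δ·S = -103.5374.
(2,2): S=187.2792. Δ = (V_up−V_dn)/(S_up−S_dn) = (99.1656−59.8370)/(207.8799−168.5513) = 1.0000. V = [p*·99.1656 + (1−p*)·59.8370]/1.05 = 83.7418. B = V − Δ·S = -103.5374.
(1,0): S=136.8000. Δ = (V_up−V_dn)/(S_up−S_dn) = (48.3106−19.5826)/(151.8480−123.1200) = 1.0000. V = [p*·48.3106 + (1−p*)·19.5826]/1.05 = 38.1929. B = V − Δ·S = -98.6071.
(1,1): S=168.7200. Δ = (V_up−V_dn)/(S_up−S_dn) = (83.7418−48.3106)/(187.2792−151.8480) = 1.0000. V = [p*·83.7418 + (1−p*)·48.3106]/1.05 = 70.1129. B = V − Δ·S = -98.6071.
(0,0): S=152.0000. Δ = (V_up−V_dn)/(S_up−S_dn) = (70.1129−38.1929)/(168.7200−136.8000) = 1.0000. V = [p*·70.1129 + (1−p*)·38.1929]/1.05 = 58.0885. B = V − Δ·S = -93.9115.
Root portfolio cost Δ·152+B reproduces V0=58.0885.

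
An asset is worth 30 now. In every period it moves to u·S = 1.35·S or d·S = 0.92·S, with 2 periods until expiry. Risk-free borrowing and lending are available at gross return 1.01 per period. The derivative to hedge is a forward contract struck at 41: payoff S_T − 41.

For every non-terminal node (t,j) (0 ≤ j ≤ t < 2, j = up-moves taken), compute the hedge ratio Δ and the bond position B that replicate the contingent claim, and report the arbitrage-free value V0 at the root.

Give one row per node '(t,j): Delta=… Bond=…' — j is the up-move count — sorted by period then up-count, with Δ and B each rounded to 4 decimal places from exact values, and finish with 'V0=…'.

(0,0): Delta=1.0000 Bond=-40.1921
(1,0): Delta=1.0000 Bond=-40.5941
(1,1): Delta=1.0000 Bond=-40.5941
V0=-10.1921

Risk-neutral probability p* = (R−d)/(u−d) = (1.01−0.92)/(1.35−0.92) = 0.2093.
Terminal payoffs: V(2,0)=-15.6080, V(2,1)=-3.7400, V(2,2)=13.6750
Node (1,0) S=27.6000: V=(p*·-3.7400+(1−p*)·-15.6080)/1.01=-12.9941; Δ=(-3.7400−-15.6080)/(37.2600−25.3920)=1.0000; B=V−Δ·S=-40.5941
Node (1,1) S=40.5000: V=(p*·13.6750+(1−p*)·-3.7400)/1.01=-0.0941; Δ=(13.6750−-3.7400)/(54.6750−37.2600)=1.0000; B=V−Δ·S=-40.5941
Node (0,0) S=30.0000: V=(p*·-0.0941+(1−p*)·-12.9941)/1.01=-10.1921; Δ=(-0.0941−-12.9941)/(40.5000−27.6000)=1.0000; B=V−Δ·S=-40.1921
Check: Δ(0,0)·S0 + B(0,0) = -10.1921 = V0.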